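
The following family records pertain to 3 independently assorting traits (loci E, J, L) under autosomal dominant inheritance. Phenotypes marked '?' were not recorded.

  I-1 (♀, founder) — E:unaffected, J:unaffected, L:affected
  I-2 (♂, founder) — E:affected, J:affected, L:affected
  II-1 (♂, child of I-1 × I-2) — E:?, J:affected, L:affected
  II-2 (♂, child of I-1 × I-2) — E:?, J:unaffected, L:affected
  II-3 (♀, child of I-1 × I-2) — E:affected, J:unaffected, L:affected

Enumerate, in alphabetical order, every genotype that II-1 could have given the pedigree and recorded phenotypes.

II-1 ∈ {Ee Jj LL, Ee Jj Ll, ee Jj LL, ee Jj Ll}

E/I-1 un ·: ee
E/I-2 aff ·: Ee|EE
E/II-1 ? I-1×I-2: ee|Ee
E/II-2 ? I-1×I-2: ee|Ee
E/II-3 aff I-1×I-2: Ee
⇒ E over [I-1,I-2,II-1,II-2,II-3]: 5 consistent
J/I-1 un ·: jj
J/I-2 aff ·: Jj
J/II-1 aff I-1×I-2: Jj
J/II-2 un I-1×I-2: jj
J/II-3 un I-1×I-2: jj
⇒ J over [I-1,I-2,II-1,II-2,II-3]: 1 consistent
L/I-1 aff ·: Ll|LL
L/I-2 aff ·: Ll|LL
L/II-1 aff I-1×I-2: Ll|LL
L/II-2 aff I-1×I-2: Ll|LL
L/II-3 aff I-1×I-2: Ll|LL
⇒ L over [I-1,I-2,II-1,II-2,II-3]: 25 consistent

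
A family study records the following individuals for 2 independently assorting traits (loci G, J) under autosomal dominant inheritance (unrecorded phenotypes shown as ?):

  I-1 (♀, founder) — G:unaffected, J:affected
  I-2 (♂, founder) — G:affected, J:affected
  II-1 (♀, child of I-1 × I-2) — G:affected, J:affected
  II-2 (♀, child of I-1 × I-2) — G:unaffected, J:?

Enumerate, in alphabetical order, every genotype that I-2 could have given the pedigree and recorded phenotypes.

I-2 ∈ {Gg JJ, Gg Jj}

G/I-1 un ·: gg
G/I-2 aff ·: Gg
G/II-1 aff I-1×I-2: Gg
G/II-2 un I-1×I-2: gg
⇒ G over [I-1,I-2,II-1,II-2]: 1 consistent
J/I-1 aff ·: Jj|JJ
J/I-2 aff ·: Jj|JJ
J/II-1 aff I-1×I-2: Jj|JJ
J/II-2 ? I-1×I-2: jj|Jj|JJ
⇒ J over [I-1,I-2,II-1,II-2]: 15 consistent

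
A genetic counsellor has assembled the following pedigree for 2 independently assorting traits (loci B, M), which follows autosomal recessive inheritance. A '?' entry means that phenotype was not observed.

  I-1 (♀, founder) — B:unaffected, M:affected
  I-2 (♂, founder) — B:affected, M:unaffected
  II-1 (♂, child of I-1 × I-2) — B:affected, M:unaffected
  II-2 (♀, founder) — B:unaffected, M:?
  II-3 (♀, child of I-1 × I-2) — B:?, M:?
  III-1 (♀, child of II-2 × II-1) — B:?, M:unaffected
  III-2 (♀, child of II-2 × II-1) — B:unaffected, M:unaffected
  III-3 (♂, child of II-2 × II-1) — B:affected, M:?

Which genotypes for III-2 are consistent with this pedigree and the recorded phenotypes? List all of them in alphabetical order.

III-2 ∈ {Bb MM, Bb Mm}

B/I-1 un ·: Bb
B/I-2 aff ·: bb
B/II-1 aff I-1×I-2: bb
B/II-2 un ·: Bb
B/II-3 ? I-1×I-2: Bb|bb
B/III-1 ? II-2×II-1: Bb|bb
B/III-2 un II-2×II-1: Bb
B/III-3 aff II-2×II-1: bb
⇒ B over [I-1,I-2,II-1,II-2,II-3,III-1,III-2,III-3]: 4 consistent
M/I-1 aff ·: mm
M/I-2 un ·: MM|Mm
M/II-1 un I-1×I-2: Mm
M/II-2 ? ·: MM|Mm|mm
M/II-3 ? I-1×I-2: Mm|mm
M/III-1 un II-2×II-1: MM|Mm
M/III-2 un II-2×II-1: MM|Mm
M/III-3 ? II-2×II-1: MM|Mm|mm
⇒ M over [I-1,I-2,II-1,II-2,II-3,III-1,III-2,III-3]: 66 consistent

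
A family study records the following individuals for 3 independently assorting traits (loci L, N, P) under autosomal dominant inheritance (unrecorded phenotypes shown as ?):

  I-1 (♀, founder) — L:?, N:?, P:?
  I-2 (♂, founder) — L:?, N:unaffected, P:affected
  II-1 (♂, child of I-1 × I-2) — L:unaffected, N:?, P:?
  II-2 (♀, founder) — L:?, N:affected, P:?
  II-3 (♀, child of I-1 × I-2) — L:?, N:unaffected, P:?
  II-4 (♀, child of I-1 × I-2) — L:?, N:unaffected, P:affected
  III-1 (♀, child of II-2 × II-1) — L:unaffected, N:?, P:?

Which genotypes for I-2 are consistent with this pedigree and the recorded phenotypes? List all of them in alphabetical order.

I-2 ∈ {Ll nn PP, Ll nn Pp, ll nn PP, ll nn Pp}

L/I-1 ? ·: ll|Ll
L/I-2 ? ·: ll|Ll
L/II-1 un I-1×I-2: ll
L/II-2 ? ·: ll|Ll
L/II-3 ? I-1×I-2: ll|Ll|LL
L/II-4 ? I-1×I-2: ll|Ll|LL
L/III-1 un II-2×II-1: ll
⇒ L over [I-1,I-2,II-1,II-2,II-3,II-4,III-1]: 36 consistent
N/I-1 ? ·: nn|Nn
N/I-2 un ·: nn
N/II-1 ? I-1×I-2: nn|Nn
N/II-2 aff ·: Nn|NN
N/II-3 un I-1×I-2: nn
N/II-4 un I-1×I-2: nn
N/III-1 ? II-2×II-1: nn|Nn|NN
⇒ N over [I-1,I-2,II-1,II-2,II-3,II-4,III-1]: 11 consistent
P/I-1 ? ·: pp|Pp|PP
P/I-2 aff ·: Pp|PP
P/II-1 ? I-1×I-2: pp|Pp|PP
P/II-2 ? ·: pp|Pp|PP
P/II-3 ? I-1×I-2: pp|Pp|PP
P/II-4 aff I-1×I-2: Pp|PP
P/III-1 ? II-2×II-1: pp|Pp|PP
⇒ P over [I-1,I-2,II-1,II-2,II-3,II-4,III-1]: 211 consistent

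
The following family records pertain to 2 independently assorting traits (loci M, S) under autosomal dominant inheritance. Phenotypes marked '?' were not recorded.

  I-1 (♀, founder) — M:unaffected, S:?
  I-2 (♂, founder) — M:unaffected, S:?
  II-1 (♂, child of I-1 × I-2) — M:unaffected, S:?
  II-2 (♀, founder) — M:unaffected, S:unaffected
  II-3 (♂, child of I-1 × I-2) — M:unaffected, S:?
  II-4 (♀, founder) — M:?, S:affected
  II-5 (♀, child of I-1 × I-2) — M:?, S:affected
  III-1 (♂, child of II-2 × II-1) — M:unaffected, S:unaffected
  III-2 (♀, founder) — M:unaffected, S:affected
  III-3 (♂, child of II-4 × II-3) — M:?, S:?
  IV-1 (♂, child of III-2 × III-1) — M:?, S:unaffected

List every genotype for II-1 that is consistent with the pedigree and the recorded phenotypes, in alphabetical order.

II-1 ∈ {mm Ss, mm ss}

M/I-1 un ·: mm
M/I-2 un ·: mm
M/II-1 un I-1×I-2: mm
M/II-2 un ·: mm
M/II-3 un I-1×I-2: mm
M/II-4 ? ·: mm|Mm|MM
M/II-5 ? I-1×I-2: mm
M/III-1 un II-2×II-1: mm
M/III-2 un ·: mm
M/III-3 ? II-4×II-3: mm|Mm
M/IV-1 ? III-2×III-1: mm
⇒ M over [I-1,I-2,II-1,II-2,II-3,II-4,II-5,III-1,III-2,III-3,IV-1]: 4 consistent
S/I-1 ? ·: ss|Ss|SS
S/I-2 ? ·: ss|Ss|SS
S/II-1 ? I-1×I-2: ss|Ss
S/II-2 un ·: ss
S/II-3 ? I-1×I-2: ss|Ss|SS
S/II-4 aff ·: Ss|SS
S/II-5 aff I-1×I-2: Ss|SS
S/III-1 un II-2×II-1: ss
S/III-2 aff ·: Ss
S/III-3 ? II-4×II-3: ss|Ss|SS
S/IV-1 un III-2×III-1: ss
⇒ S over [I-1,I-2,II-1,II-2,II-3,II-4,II-5,III-1,III-2,III-3,IV-1]: 118 consistent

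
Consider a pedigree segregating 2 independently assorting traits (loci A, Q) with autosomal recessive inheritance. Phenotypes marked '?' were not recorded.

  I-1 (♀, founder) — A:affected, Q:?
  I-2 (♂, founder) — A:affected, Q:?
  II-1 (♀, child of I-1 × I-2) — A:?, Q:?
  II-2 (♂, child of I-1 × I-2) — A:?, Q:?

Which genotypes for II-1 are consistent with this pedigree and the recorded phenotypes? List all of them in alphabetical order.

II-1 ∈ {aa QQ, aa Qq, aa qq}

A/I-1 aff ·: aa
A/I-2 aff ·: aa
A/II-1 ? I-1×I-2: aa
A/II-2 ? I-1×I-2: aa
⇒ A over [I-1,I-2,II-1,II-2]: 1 consistent
Q/I-1 ? ·: QQ|Qq|qq
Q/I-2 ? ·: QQ|Qq|qq
Q/II-1 ? I-1×I-2: QQ|Qq|qq
Q/II-2 ? I-1×I-2: QQ|Qq|qq
⇒ Q over [I-1,I-2,II-1,II-2]: 29 consistent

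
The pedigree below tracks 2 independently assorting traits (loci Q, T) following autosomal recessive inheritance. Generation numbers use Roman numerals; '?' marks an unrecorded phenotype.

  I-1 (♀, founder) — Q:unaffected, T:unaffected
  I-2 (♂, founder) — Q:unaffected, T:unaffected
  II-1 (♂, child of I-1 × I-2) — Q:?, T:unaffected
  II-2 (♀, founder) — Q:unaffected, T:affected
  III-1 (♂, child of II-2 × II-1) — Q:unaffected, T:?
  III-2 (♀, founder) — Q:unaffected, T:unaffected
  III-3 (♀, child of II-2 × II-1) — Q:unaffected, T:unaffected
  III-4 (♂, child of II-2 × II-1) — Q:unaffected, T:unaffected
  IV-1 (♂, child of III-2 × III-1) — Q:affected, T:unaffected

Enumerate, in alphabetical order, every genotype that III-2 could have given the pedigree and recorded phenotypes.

Q/I-1 un ·: QQ|Qq
Q/I-2 un ·: QQ|Qq
Q/II-1 ? I-1×I-2: QQ|Qq|qq
Q/II-2 un ·: QQ|Qq
Q/III-1 un II-2×II-1: Qq
Q/III-2 un ·: Qq
Q/III-3 un II-2×II-1: QQ|Qq
Q/III-4 un II-2×II-1: QQ|Qq
Q/IV-1 aff III-2×III-1: qq
⇒ Q over [I-1,I-2,II-1,II-2,III-1,III-2,III-3,III-4,IV-1]: 42 consistent
T/I-1 un ·: TT|Tt
T/I-2 un ·: TT|Tt
T/II-1 un I-1×I-2: TT|Tt
T/II-2 aff ·: tt
T/III-1 ? II-2×II-1: Tt|tt
T/III-2 un ·: TT|Tt
T/III-3 un II-2×II-1: Tt
T/III-4 un II-2×II-1: Tt
T/IV-1 un III-2×III-1: TT|Tt
⇒ T over [I-1,I-2,II-1,II-2,III-1,III-2,III-3,III-4,IV-1]: 34 consistent

III-2 ∈ {Qq TT, Qq Tt}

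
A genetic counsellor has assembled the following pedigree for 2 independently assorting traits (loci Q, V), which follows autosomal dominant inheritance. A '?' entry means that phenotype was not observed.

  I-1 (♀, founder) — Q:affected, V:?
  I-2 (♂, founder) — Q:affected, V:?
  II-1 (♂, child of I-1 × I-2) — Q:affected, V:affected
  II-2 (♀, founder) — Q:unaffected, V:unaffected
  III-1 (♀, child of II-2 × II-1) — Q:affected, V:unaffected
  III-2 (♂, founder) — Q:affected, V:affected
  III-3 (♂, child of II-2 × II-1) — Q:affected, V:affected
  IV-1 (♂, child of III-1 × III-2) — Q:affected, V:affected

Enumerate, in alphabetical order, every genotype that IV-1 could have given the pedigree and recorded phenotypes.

IV-1 ∈ {QQ Vv, Qq Vv}

Q/I-1 aff ·: Qq|QQ
Q/I-2 aff ·: Qq|QQ
Q/II-1 aff I-1×I-2: Qq|QQ
Q/II-2 un ·: qq
Q/III-1 aff II-2×II-1: Qq
Q/III-2 aff ·: Qq|QQ
Q/III-3 aff II-2×II-1: Qq
Q/IV-1 aff III-1×III-2: Qq|QQ
⇒ Q over [I-1,I-2,II-1,II-2,III-1,III-2,III-3,IV-1]: 28 consistent
V/I-1 ? ·: vv|Vv|VV
V/I-2 ? ·: vv|Vv|VV
V/II-1 aff I-1×I-2: Vv
V/II-2 un ·: vv
V/III-1 un II-2×II-1: vv
V/III-2 aff ·: Vv|VV
V/III-3 aff II-2×II-1: Vv
V/IV-1 aff III-1×III-2: Vv
⇒ V over [I-1,I-2,II-1,II-2,III-1,III-2,III-3,IV-1]: 14 consistent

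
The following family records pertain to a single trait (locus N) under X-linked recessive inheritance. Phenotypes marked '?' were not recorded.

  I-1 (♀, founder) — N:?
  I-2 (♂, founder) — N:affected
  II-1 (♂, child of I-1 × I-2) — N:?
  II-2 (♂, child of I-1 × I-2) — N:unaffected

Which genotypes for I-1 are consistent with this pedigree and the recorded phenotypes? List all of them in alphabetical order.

I-1 ∈ {X^NX^N, X^NX^n}

N/I-1 ? ·: X^NX^N|X^NX^n
N/I-2 aff ·: X^nY
N/II-1 ? I-1×I-2: X^NY|X^nY
N/II-2 un I-1×I-2: X^NY
⇒ N over [I-1,I-2,II-1,II-2]: 3 consistent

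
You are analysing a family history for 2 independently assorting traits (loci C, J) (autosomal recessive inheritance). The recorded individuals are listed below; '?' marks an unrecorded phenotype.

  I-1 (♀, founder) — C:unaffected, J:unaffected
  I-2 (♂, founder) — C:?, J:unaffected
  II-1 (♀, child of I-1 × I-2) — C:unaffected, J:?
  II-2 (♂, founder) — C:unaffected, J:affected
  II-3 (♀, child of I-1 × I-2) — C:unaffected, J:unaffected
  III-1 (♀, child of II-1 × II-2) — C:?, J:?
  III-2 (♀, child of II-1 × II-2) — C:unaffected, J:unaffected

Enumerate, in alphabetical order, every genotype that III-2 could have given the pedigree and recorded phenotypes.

C/I-1 un ·: CC|Cc
C/I-2 ? ·: CC|Cc|cc
C/II-1 un I-1×I-2: CC|Cc
C/II-2 un ·: CC|Cc
C/II-3 un I-1×I-2: CC|Cc
C/III-1 ? II-1×II-2: CC|Cc|cc
C/III-2 un II-1×II-2: CC|Cc
⇒ C over [I-1,I-2,II-1,II-2,II-3,III-1,III-2]: 115 consistent
J/I-1 un ·: JJ|Jj
J/I-2 un ·: JJ|Jj
J/II-1 ? I-1×I-2: JJ|Jj
J/II-2 aff ·: jj
J/II-3 un I-1×I-2: JJ|Jj
J/III-1 ? II-1×II-2: Jj|jj
J/III-2 un II-1×II-2: Jj
⇒ J over [I-1,I-2,II-1,II-2,II-3,III-1,III-2]: 19 consistent

III-2 ∈ {CC Jj, Cc Jj}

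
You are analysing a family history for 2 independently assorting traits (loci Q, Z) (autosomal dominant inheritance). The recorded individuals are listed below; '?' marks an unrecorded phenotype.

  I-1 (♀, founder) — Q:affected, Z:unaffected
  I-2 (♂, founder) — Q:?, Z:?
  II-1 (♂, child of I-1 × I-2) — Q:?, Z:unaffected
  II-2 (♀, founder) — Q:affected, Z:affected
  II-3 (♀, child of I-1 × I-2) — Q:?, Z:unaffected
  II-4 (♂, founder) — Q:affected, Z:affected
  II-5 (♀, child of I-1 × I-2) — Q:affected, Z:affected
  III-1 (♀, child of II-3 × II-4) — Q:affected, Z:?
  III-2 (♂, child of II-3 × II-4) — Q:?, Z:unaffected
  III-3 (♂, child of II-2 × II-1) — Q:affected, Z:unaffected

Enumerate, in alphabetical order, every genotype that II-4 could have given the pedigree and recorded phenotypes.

Q/I-1 aff ·: Qq|QQ
Q/I-2 ? ·: qq|Qq|QQ
Q/II-1 ? I-1×I-2: qq|Qq|QQ
Q/II-2 aff ·: Qq|QQ
Q/II-3 ? I-1×I-2: qq|Qq|QQ
Q/II-4 aff ·: Qq|QQ
Q/II-5 aff I-1×I-2: Qq|QQ
Q/III-1 aff II-3×II-4: Qq|QQ
Q/III-2 ? II-3×II-4: qq|Qq|QQ
Q/III-3 aff II-2×II-1: Qq|QQ
⇒ Q over [I-1,I-2,II-1,II-2,II-3,II-4,II-5,III-1,III-2,III-3]: 877 consistent
Z/I-1 un ·: zz
Z/I-2 ? ·: Zz
Z/II-1 un I-1×I-2: zz
Z/II-2 aff ·: Zz
Z/II-3 un I-1×I-2: zz
Z/II-4 aff ·: Zz
Z/II-5 aff I-1×I-2: Zz
Z/III-1 ? II-3×II-4: zz|Zz
Z/III-2 un II-3×II-4: zz
Z/III-3 un II-2×II-1: zz
⇒ Z over [I-1,I-2,II-1,II-2,II-3,II-4,II-5,III-1,III-2,III-3]: 2 consistent

II-4 ∈ {QQ Zz, Qq Zz}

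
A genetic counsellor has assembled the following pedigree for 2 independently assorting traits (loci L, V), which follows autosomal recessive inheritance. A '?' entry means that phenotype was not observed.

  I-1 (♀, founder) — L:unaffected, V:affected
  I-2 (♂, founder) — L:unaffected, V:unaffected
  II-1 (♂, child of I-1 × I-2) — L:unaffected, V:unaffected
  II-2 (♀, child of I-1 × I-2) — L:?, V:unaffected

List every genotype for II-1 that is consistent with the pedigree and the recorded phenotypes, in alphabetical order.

II-1 ∈ {LL Vv, Ll Vv}

L/I-1 un ·: LL|Ll
L/I-2 un ·: LL|Ll
L/II-1 un I-1×I-2: LL|Ll
L/II-2 ? I-1×I-2: LL|Ll|ll
⇒ L over [I-1,I-2,II-1,II-2]: 15 consistent
V/I-1 aff ·: vv
V/I-2 un ·: VV|Vv
V/II-1 un I-1×I-2: Vv
V/II-2 un I-1×I-2: Vv
⇒ V over [I-1,I-2,II-1,II-2]: 2 consistent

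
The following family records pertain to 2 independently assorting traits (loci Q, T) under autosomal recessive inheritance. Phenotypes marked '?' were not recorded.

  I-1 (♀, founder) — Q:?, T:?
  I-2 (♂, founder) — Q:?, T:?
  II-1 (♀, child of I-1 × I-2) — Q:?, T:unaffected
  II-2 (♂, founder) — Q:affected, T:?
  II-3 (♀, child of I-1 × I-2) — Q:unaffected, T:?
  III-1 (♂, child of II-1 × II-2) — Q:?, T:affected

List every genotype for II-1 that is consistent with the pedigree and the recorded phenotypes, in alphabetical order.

II-1 ∈ {QQ Tt, Qq Tt, qq Tt}

Q/I-1 ? ·: QQ|Qq|qq
Q/I-2 ? ·: QQ|Qq|qq
Q/II-1 ? I-1×I-2: QQ|Qq|qq
Q/II-2 aff ·: qq
Q/II-3 un I-1×I-2: QQ|Qq
Q/III-1 ? II-1×II-2: Qq|qq
⇒ Q over [I-1,I-2,II-1,II-2,II-3,III-1]: 31 consistent
T/I-1 ? ·: TT|Tt|tt
T/I-2 ? ·: TT|Tt|tt
T/II-1 un I-1×I-2: Tt
T/II-2 ? ·: Tt|tt
T/II-3 ? I-1×I-2: TT|Tt|tt
T/III-1 aff II-1×II-2: tt
⇒ T over [I-1,I-2,II-1,II-2,II-3,III-1]: 26 consistent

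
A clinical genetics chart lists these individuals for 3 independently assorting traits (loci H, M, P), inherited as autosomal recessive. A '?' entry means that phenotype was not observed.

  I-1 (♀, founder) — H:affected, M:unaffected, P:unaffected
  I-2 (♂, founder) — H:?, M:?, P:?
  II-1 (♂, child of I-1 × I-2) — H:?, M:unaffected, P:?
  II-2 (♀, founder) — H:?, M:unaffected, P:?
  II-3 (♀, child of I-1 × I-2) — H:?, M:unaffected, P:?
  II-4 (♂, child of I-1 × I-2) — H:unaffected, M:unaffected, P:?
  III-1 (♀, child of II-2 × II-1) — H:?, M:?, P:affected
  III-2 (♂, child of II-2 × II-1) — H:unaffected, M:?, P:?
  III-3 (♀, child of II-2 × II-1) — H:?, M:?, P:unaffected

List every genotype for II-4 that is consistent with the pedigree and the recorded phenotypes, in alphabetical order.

II-4 ∈ {Hh MM PP, Hh MM Pp, Hh MM pp, Hh Mm PP, Hh Mm Pp, Hh Mm pp}

H/I-1 aff ·: hh
H/I-2 ? ·: HH|Hh
H/II-1 ? I-1×I-2: Hh|hh
H/II-2 ? ·: HH|Hh|hh
H/II-3 ? I-1×I-2: Hh|hh
H/II-4 un I-1×I-2: Hh
H/III-1 ? II-2×II-1: HH|Hh|hh
H/III-2 un II-2×II-1: HH|Hh
H/III-3 ? II-2×II-1: HH|Hh|hh
⇒ H over [I-1,I-2,II-1,II-2,II-3,II-4,III-1,III-2,III-3]: 100 consistent
M/I-1 un ·: MM|Mm
M/I-2 ? ·: MM|Mm|mm
M/II-1 un I-1×I-2: MM|Mm
M/II-2 un ·: MM|Mm
M/II-3 un I-1×I-2: MM|Mm
M/II-4 un I-1×I-2: MM|Mm
M/III-1 ? II-2×II-1: MM|Mm|mm
M/III-2 ? II-2×II-1: MM|Mm|mm
M/III-3 ? II-2×II-1: MM|Mm|mm
⇒ M over [I-1,I-2,II-1,II-2,II-3,II-4,III-1,III-2,III-3]: 607 consistent
P/I-1 un ·: PP|Pp
P/I-2 ? ·: PP|Pp|pp
P/II-1 ? I-1×I-2: Pp|pp
P/II-2 ? ·: Pp|pp
P/II-3 ? I-1×I-2: PP|Pp|pp
P/II-4 ? I-1×I-2: PP|Pp|pp
P/III-1 aff II-2×II-1: pp
P/III-2 ? II-2×II-1: PP|Pp|pp
P/III-3 un II-2×II-1: PP|Pp
⇒ P over [I-1,I-2,II-1,II-2,II-3,II-4,III-1,III-2,III-3]: 202 consistent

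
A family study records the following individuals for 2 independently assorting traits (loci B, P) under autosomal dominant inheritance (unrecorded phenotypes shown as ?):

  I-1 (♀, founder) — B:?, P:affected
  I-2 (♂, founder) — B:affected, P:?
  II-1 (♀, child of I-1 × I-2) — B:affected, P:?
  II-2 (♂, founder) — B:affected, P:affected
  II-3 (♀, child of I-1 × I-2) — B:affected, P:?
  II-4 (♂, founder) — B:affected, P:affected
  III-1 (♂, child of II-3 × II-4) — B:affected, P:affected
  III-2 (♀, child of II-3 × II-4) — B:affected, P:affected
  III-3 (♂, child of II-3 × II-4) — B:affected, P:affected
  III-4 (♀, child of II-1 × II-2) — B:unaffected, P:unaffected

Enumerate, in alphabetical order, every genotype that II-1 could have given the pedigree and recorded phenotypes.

B/I-1 ? ·: bb|Bb|BB
B/I-2 aff ·: Bb|BB
B/II-1 aff I-1×I-2: Bb
B/II-2 aff ·: Bb
B/II-3 aff I-1×I-2: Bb|BB
B/II-4 aff ·: Bb|BB
B/III-1 aff II-3×II-4: Bb|BB
B/III-2 aff II-3×II-4: Bb|BB
B/III-3 aff II-3×II-4: Bb|BB
B/III-4 un II-1×II-2: bb
⇒ B over [I-1,I-2,II-1,II-2,II-3,II-4,III-1,III-2,III-3,III-4]: 107 consistent
P/I-1 aff ·: Pp|PP
P/I-2 ? ·: pp|Pp|PP
P/II-1 ? I-1×I-2: pp|Pp
P/II-2 aff ·: Pp
P/II-3 ? I-1×I-2: pp|Pp|PP
P/II-4 aff ·: Pp|PP
P/III-1 aff II-3×II-4: Pp|PP
P/III-2 aff II-3×II-4: Pp|PP
P/III-3 aff II-3×II-4: Pp|PP
P/III-4 un II-1×II-2: pp
⇒ P over [I-1,I-2,II-1,II-2,II-3,II-4,III-1,III-2,III-3,III-4]: 156 consistent

II-1 ∈ {Bb Pp, Bb pp}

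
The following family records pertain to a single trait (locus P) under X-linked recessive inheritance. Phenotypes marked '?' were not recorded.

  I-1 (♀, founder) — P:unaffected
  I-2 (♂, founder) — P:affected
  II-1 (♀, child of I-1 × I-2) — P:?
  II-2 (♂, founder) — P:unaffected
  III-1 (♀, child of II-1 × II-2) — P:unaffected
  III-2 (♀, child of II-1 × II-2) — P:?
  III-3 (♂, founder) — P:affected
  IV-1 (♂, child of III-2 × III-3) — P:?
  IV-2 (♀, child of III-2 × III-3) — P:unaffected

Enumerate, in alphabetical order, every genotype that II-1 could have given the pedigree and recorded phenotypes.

II-1 ∈ {X^PX^p, X^pX^p}

P/I-1 un ·: X^PX^P|X^PX^p
P/I-2 aff ·: X^pY
P/II-1 ? I-1×I-2: X^PX^p|X^pX^p
P/II-2 un ·: X^PY
P/III-1 un II-1×II-2: X^PX^P|X^PX^p
P/III-2 ? II-1×II-2: X^PX^P|X^PX^p
P/III-3 aff ·: X^pY
P/IV-1 ? III-2×III-3: X^PY|X^pY
P/IV-2 un III-2×III-3: X^PX^p
⇒ P over [I-1,I-2,II-1,II-2,III-1,III-2,III-3,IV-1,IV-2]: 14 consistent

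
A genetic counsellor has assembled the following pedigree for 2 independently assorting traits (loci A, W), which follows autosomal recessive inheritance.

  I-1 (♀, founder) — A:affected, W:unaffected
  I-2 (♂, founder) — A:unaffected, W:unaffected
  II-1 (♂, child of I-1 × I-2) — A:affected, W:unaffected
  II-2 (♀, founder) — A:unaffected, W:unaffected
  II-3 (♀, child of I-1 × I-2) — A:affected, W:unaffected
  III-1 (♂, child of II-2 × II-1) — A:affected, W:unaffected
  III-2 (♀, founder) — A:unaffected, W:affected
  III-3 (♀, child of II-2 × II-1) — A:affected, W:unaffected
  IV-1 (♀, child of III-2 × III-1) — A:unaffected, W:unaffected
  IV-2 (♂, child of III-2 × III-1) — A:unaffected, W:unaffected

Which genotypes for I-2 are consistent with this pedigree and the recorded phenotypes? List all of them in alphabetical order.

A/I-1 aff ·: aa
A/I-2 un ·: Aa
A/II-1 aff I-1×I-2: aa
A/II-2 un ·: Aa
A/II-3 aff I-1×I-2: aa
A/III-1 aff II-2×II-1: aa
A/III-2 un ·: AA|Aa
A/III-3 aff II-2×II-1: aa
A/IV-1 un III-2×III-1: Aa
A/IV-2 un III-2×III-1: Aa
⇒ A over [I-1,I-2,II-1,II-2,II-3,III-1,III-2,III-3,IV-1,IV-2]: 2 consistent
W/I-1 un ·: WW|Ww
W/I-2 un ·: WW|Ww
W/II-1 un I-1×I-2: WW|Ww
W/II-2 un ·: WW|Ww
W/II-3 un I-1×I-2: WW|Ww
W/III-1 un II-2×II-1: WW|Ww
W/III-2 aff ·: ww
W/III-3 un II-2×II-1: WW|Ww
W/IV-1 un III-2×III-1: Ww
W/IV-2 un III-2×III-1: Ww
⇒ W over [I-1,I-2,II-1,II-2,II-3,III-1,III-2,III-3,IV-1,IV-2]: 83 consistent

I-2 ∈ {Aa WW, Aa Ww}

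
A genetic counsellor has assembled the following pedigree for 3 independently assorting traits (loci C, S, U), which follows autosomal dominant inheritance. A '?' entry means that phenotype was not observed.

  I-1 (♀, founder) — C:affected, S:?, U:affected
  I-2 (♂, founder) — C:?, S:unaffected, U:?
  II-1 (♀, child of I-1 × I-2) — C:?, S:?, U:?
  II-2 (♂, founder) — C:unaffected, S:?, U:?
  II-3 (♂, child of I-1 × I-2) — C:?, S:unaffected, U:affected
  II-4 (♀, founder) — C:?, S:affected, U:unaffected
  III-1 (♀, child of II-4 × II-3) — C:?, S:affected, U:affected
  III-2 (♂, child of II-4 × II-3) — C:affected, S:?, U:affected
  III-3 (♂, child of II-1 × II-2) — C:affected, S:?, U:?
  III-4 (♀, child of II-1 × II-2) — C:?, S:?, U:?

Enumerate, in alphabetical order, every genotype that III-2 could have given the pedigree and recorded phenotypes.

III-2 ∈ {CC Ss Uu, CC ss Uu, Cc Ss Uu, Cc ss Uu}

C/I-1 aff ·: Cc|CC
C/I-2 ? ·: cc|Cc|CC
C/II-1 ? I-1×I-2: Cc|CC
C/II-2 un ·: cc
C/II-3 ? I-1×I-2: cc|Cc|CC
C/II-4 ? ·: cc|Cc|CC
C/III-1 ? II-4×II-3: cc|Cc|CC
C/III-2 aff II-4×II-3: Cc|CC
C/III-3 aff II-1×II-2: Cc
C/III-4 ? II-1×II-2: cc|Cc
⇒ C over [I-1,I-2,II-1,II-2,II-3,II-4,III-1,III-2,III-3,III-4]: 231 consistent
S/I-1 ? ·: ss|Ss
S/I-2 un ·: ss
S/II-1 ? I-1×I-2: ss|Ss
S/II-2 ? ·: ss|Ss|SS
S/II-3 un I-1×I-2: ss
S/II-4 aff ·: Ss|SS
S/III-1 aff II-4×II-3: Ss
S/III-2 ? II-4×II-3: ss|Ss
S/III-3 ? II-1×II-2: ss|Ss|SS
S/III-4 ? II-1×II-2: ss|Ss|SS
⇒ S over [I-1,I-2,II-1,II-2,II-3,II-4,III-1,III-2,III-3,III-4]: 87 consistent
U/I-1 aff ·: Uu|UU
U/I-2 ? ·: uu|Uu|UU
U/II-1 ? I-1×I-2: uu|Uu|UU
U/II-2 ? ·: uu|Uu|UU
U/II-3 aff I-1×I-2: Uu|UU
U/II-4 un ·: uu
U/III-1 aff II-4×II-3: Uu
U/III-2 aff II-4×II-3: Uu
U/III-3 ? II-1×II-2: uu|Uu|UU
U/III-4 ? II-1×II-2: uu|Uu|UU
⇒ U over [I-1,I-2,II-1,II-2,II-3,II-4,III-1,III-2,III-3,III-4]: 196 consistent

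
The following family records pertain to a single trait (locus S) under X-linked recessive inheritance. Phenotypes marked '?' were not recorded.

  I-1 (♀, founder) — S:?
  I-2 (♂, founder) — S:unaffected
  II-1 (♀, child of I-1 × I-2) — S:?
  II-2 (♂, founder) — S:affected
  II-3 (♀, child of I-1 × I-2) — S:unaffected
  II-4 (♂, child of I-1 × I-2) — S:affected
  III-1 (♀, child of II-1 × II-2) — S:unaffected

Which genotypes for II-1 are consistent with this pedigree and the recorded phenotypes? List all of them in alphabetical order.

S/I-1 ? ·: X^SX^s|X^sX^s
S/I-2 un ·: X^SY
S/II-1 ? I-1×I-2: X^SX^S|X^SX^s
S/II-2 aff ·: X^sY
S/II-3 un I-1×I-2: X^SX^S|X^SX^s
S/II-4 aff I-1×I-2: X^sY
S/III-1 un II-1×II-2: X^SX^s
⇒ S over [I-1,I-2,II-1,II-2,II-3,II-4,III-1]: 5 consistent

II-1 ∈ {X^SX^S, X^SX^s}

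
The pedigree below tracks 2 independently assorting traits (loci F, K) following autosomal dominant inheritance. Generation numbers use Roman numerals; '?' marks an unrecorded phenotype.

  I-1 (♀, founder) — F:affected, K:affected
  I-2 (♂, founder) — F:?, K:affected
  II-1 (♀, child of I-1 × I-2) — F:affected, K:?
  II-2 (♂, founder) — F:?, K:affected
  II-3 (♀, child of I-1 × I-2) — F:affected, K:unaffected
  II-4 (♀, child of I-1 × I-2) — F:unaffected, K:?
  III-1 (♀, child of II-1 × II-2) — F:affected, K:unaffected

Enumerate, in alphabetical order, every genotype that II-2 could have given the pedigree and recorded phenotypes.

F/I-1 aff ·: Ff
F/I-2 ? ·: ff|Ff
F/II-1 aff I-1×I-2: Ff|FF
F/II-2 ? ·: ff|Ff|FF
F/II-3 aff I-1×I-2: Ff|FF
F/II-4 un I-1×I-2: ff
F/III-1 aff II-1×II-2: Ff|FF
⇒ F over [I-1,I-2,II-1,II-2,II-3,II-4,III-1]: 23 consistent
K/I-1 aff ·: Kk
K/I-2 aff ·: Kk
K/II-1 ? I-1×I-2: kk|Kk
K/II-2 aff ·: Kk
K/II-3 un I-1×I-2: kk
K/II-4 ? I-1×I-2: kk|Kk|KK
K/III-1 un II-1×II-2: kk
⇒ K over [I-1,I-2,II-1,II-2,II-3,II-4,III-1]: 6 consistent

II-2 ∈ {FF Kk, Ff Kk, ff Kk}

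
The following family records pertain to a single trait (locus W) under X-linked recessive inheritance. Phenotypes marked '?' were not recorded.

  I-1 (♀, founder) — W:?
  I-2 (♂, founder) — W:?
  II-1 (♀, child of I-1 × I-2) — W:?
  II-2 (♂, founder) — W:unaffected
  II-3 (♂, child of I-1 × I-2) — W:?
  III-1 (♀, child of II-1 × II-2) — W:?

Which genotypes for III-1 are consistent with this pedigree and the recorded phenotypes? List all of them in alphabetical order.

III-1 ∈ {X^WX^W, X^WX^w}

W/I-1 ? ·: X^WX^W|X^WX^w|X^wX^w
W/I-2 ? ·: X^WY|X^wY
W/II-1 ? I-1×I-2: X^WX^W|X^WX^w|X^wX^w
W/II-2 un ·: X^WY
W/II-3 ? I-1×I-2: X^WY|X^wY
W/III-1 ? II-1×II-2: X^WX^W|X^WX^w
⇒ W over [I-1,I-2,II-1,II-2,II-3,III-1]: 18 consistent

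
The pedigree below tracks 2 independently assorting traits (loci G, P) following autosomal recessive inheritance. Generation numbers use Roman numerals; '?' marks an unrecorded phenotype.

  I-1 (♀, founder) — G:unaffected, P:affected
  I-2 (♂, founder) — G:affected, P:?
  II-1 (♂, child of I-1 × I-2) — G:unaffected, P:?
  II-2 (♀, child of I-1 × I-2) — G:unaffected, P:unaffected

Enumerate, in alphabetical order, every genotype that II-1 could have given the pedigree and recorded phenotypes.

II-1 ∈ {Gg Pp, Gg pp}

G/I-1 un ·: GG|Gg
G/I-2 aff ·: gg
G/II-1 un I-1×I-2: Gg
G/II-2 un I-1×I-2: Gg
⇒ G over [I-1,I-2,II-1,II-2]: 2 consistent
P/I-1 aff ·: pp
P/I-2 ? ·: PP|Pp
P/II-1 ? I-1×I-2: Pp|pp
P/II-2 un I-1×I-2: Pp
⇒ P over [I-1,I-2,II-1,II-2]: 3 consistent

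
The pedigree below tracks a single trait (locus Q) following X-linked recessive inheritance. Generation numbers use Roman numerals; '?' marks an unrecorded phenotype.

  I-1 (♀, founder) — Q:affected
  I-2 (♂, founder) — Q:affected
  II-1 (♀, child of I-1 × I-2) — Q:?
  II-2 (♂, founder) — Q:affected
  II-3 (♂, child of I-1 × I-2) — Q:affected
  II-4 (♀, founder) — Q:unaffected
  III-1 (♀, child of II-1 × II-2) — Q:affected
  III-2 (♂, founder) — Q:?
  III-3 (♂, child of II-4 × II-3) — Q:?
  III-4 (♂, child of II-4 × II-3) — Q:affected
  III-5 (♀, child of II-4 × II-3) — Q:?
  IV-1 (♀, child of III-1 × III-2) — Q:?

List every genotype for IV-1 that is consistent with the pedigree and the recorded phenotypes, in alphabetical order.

IV-1 ∈ {X^QX^q, X^qX^q}

Q/I-1 aff ·: X^qX^q
Q/I-2 aff ·: X^qY
Q/II-1 ? I-1×I-2: X^qX^q
Q/II-2 aff ·: X^qY
Q/II-3 aff I-1×I-2: X^qY
Q/II-4 un ·: X^QX^q
Q/III-1 aff II-1×II-2: X^qX^q
Q/III-2 ? ·: X^QY|X^qY
Q/III-3 ? II-4×II-3: X^QY|X^qY
Q/III-4 aff II-4×II-3: X^qY
Q/III-5 ? II-4×II-3: X^QX^q|X^qX^q
Q/IV-1 ? III-1×III-2: X^QX^q|X^qX^q
⇒ Q over [I-1,I-2,II-1,II-2,II-3,II-4,III-1,III-2,III-3,III-4,III-5,IV-1]: 8 consistent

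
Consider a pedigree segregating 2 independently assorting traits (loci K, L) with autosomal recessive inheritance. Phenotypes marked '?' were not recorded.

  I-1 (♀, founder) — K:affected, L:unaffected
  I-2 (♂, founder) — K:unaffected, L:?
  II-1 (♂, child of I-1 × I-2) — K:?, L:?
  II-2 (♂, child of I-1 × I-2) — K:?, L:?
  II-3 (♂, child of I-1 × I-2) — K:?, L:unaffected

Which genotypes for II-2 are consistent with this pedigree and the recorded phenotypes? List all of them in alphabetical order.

K/I-1 aff ·: kk
K/I-2 un ·: KK|Kk
K/II-1 ? I-1×I-2: Kk|kk
K/II-2 ? I-1×I-2: Kk|kk
K/II-3 ? I-1×I-2: Kk|kk
⇒ K over [I-1,I-2,II-1,II-2,II-3]: 9 consistent
L/I-1 un ·: LL|Ll
L/I-2 ? ·: LL|Ll|ll
L/II-1 ? I-1×I-2: LL|Ll|ll
L/II-2 ? I-1×I-2: LL|Ll|ll
L/II-3 un I-1×I-2: LL|Ll
⇒ L over [I-1,I-2,II-1,II-2,II-3]: 40 consistent

II-2 ∈ {Kk LL, Kk Ll, Kk ll, kk LL, kk Ll, kk ll}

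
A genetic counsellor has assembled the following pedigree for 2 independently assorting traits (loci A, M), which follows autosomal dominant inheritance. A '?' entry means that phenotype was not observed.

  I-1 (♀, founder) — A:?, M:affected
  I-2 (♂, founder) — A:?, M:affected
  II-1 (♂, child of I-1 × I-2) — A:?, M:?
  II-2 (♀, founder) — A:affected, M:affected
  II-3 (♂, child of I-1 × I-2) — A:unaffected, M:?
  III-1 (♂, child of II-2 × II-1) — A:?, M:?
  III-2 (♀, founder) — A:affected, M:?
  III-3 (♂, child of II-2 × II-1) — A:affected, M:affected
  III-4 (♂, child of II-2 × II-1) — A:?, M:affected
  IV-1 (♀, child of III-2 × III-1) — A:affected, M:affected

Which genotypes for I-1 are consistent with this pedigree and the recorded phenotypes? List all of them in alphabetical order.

I-1 ∈ {Aa MM, Aa Mm, aa MM, aa Mm}

A/I-1 ? ·: aa|Aa
A/I-2 ? ·: aa|Aa
A/II-1 ? I-1×I-2: aa|Aa|AA
A/II-2 aff ·: Aa|AA
A/II-3 un I-1×I-2: aa
A/III-1 ? II-2×II-1: aa|Aa|AA
A/III-2 aff ·: Aa|AA
A/III-3 aff II-2×II-1: Aa|AA
A/III-4 ? II-2×II-1: aa|Aa|AA
A/IV-1 aff III-2×III-1: Aa|AA
⇒ A over [I-1,I-2,II-1,II-2,II-3,III-1,III-2,III-3,III-4,IV-1]: 341 consistent
M/I-1 aff ·: Mm|MM
M/I-2 aff ·: Mm|MM
M/II-1 ? I-1×I-2: mm|Mm|MM
M/II-2 aff ·: Mm|MM
M/II-3 ? I-1×I-2: mm|Mm|MM
M/III-1 ? II-2×II-1: mm|Mm|MM
M/III-2 ? ·: mm|Mm|MM
M/III-3 aff II-2×II-1: Mm|MM
M/III-4 aff II-2×II-1: Mm|MM
M/IV-1 aff III-2×III-1: Mm|MM
⇒ M over [I-1,I-2,II-1,II-2,II-3,III-1,III-2,III-3,III-4,IV-1]: 916 consistent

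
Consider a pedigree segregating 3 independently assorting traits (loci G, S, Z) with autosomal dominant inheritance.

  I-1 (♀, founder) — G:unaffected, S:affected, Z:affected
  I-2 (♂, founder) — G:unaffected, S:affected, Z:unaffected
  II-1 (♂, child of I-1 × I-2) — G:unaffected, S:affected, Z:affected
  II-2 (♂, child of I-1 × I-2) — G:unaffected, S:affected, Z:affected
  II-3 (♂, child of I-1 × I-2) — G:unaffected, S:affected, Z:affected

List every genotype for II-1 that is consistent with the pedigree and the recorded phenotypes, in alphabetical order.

G/I-1 un ·: gg
G/I-2 un ·: gg
G/II-1 un I-1×I-2: gg
G/II-2 un I-1×I-2: gg
G/II-3 un I-1×I-2: gg
⇒ G over [I-1,I-2,II-1,II-2,II-3]: 1 consistent
S/I-1 aff ·: Ss|SS
S/I-2 aff ·: Ss|SS
S/II-1 aff I-1×I-2: Ss|SS
S/II-2 aff I-1×I-2: Ss|SS
S/II-3 aff I-1×I-2: Ss|SS
⇒ S over [I-1,I-2,II-1,II-2,II-3]: 25 consistent
Z/I-1 aff ·: Zz|ZZ
Z/I-2 un ·: zz
Z/II-1 aff I-1×I-2: Zz
Z/II-2 aff I-1×I-2: Zz
Z/II-3 aff I-1×I-2: Zz
⇒ Z over [I-1,I-2,II-1,II-2,II-3]: 2 consistent

II-1 ∈ {gg SS Zz, gg Ss Zz}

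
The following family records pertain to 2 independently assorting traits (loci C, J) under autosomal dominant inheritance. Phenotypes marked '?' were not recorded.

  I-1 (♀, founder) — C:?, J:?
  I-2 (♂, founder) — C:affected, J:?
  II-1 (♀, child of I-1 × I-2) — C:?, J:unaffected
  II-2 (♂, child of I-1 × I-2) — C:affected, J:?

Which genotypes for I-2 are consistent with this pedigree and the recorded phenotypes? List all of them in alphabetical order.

I-2 ∈ {CC Jj, CC jj, Cc Jj, Cc jj}

C/I-1 ? ·: cc|Cc|CC
C/I-2 aff ·: Cc|CC
C/II-1 ? I-1×I-2: cc|Cc|CC
C/II-2 aff I-1×I-2: Cc|CC
⇒ C over [I-1,I-2,II-1,II-2]: 18 consistent
J/I-1 ? ·: jj|Jj
J/I-2 ? ·: jj|Jj
J/II-1 un I-1×I-2: jj
J/II-2 ? I-1×I-2: jj|Jj|JJ
⇒ J over [I-1,I-2,II-1,II-2]: 8 consistent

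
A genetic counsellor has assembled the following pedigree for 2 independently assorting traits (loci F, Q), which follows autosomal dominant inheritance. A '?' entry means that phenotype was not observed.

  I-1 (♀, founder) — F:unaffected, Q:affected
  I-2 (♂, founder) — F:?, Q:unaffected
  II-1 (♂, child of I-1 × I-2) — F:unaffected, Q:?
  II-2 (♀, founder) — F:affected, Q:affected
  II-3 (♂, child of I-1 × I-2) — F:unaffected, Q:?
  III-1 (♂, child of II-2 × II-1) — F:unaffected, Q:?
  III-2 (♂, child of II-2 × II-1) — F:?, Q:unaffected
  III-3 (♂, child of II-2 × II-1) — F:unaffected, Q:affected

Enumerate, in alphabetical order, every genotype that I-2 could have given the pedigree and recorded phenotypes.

I-2 ∈ {Ff qq, ff qq}

F/I-1 un ·: ff
F/I-2 ? ·: ff|Ff
F/II-1 un I-1×I-2: ff
F/II-2 aff ·: Ff
F/II-3 un I-1×I-2: ff
F/III-1 un II-2×II-1: ff
F/III-2 ? II-2×II-1: ff|Ff
F/III-3 un II-2×II-1: ff
⇒ F over [I-1,I-2,II-1,II-2,II-3,III-1,III-2,III-3]: 4 consistent
Q/I-1 aff ·: Qq|QQ
Q/I-2 un ·: qq
Q/II-1 ? I-1×I-2: qq|Qq
Q/II-2 aff ·: Qq
Q/II-3 ? I-1×I-2: qq|Qq
Q/III-1 ? II-2×II-1: qq|Qq|QQ
Q/III-2 un II-2×II-1: qq
Q/III-3 aff II-2×II-1: Qq|QQ
⇒ Q over [I-1,I-2,II-1,II-2,II-3,III-1,III-2,III-3]: 22 consistent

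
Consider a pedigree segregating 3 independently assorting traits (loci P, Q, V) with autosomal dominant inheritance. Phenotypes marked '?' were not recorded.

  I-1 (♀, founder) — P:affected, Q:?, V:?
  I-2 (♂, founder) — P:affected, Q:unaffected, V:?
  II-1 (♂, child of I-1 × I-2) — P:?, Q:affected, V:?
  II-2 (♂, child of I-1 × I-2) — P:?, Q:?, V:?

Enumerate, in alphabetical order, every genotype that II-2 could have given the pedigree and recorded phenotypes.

P/I-1 aff ·: Pp|PP
P/I-2 aff ·: Pp|PP
P/II-1 ? I-1×I-2: pp|Pp|PP
P/II-2 ? I-1×I-2: pp|Pp|PP
⇒ P over [I-1,I-2,II-1,II-2]: 18 consistent
Q/I-1 ? ·: Qq|QQ
Q/I-2 un ·: qq
Q/II-1 aff I-1×I-2: Qq
Q/II-2 ? I-1×I-2: qq|Qq
⇒ Q over [I-1,I-2,II-1,II-2]: 3 consistent
V/I-1 ? ·: vv|Vv|VV
V/I-2 ? ·: vv|Vv|VV
V/II-1 ? I-1×I-2: vv|Vv|VV
V/II-2 ? I-1×I-2: vv|Vv|VV
⇒ V over [I-1,I-2,II-1,II-2]: 29 consistent

II-2 ∈ {PP Qq VV, PP Qq Vv, PP Qq vv, PP qq VV, PP qq Vv, PP qq vv, Pp Qq VV, Pp Qq Vv, Pp Qq vv, Pp qq VV, Pp qq Vv, Pp qq vv, pp Qq VV, pp Qq Vv, pp Qq vv, pp qq VV, pp qq Vv, pp qq vv}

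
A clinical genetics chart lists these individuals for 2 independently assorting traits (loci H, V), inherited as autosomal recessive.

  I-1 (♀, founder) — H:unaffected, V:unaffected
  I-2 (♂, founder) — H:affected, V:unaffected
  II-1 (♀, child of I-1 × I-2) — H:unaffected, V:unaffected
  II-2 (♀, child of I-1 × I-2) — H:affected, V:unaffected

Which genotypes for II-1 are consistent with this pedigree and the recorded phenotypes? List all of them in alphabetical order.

II-1 ∈ {Hh VV, Hh Vv}

H/I-1 un ·: Hh
H/I-2 aff ·: hh
H/II-1 un I-1×I-2: Hh
H/II-2 aff I-1×I-2: hh
⇒ H over [I-1,I-2,II-1,II-2]: 1 consistent
V/I-1 un ·: VV|Vv
V/I-2 un ·: VV|Vv
V/II-1 un I-1×I-2: VV|Vv
V/II-2 un I-1×I-2: VV|Vv
⇒ V over [I-1,I-2,II-1,II-2]: 13 consistent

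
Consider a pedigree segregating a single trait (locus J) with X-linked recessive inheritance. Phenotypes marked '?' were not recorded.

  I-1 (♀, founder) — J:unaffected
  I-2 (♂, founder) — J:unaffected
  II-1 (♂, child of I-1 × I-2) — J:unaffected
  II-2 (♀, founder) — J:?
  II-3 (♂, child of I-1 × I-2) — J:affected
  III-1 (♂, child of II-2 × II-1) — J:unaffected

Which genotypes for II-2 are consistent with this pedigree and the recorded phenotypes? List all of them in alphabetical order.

II-2 ∈ {X^JX^J, X^JX^j}

J/I-1 un ·: X^JX^j
J/I-2 un ·: X^JY
J/II-1 un I-1×I-2: X^JY
J/II-2 ? ·: X^JX^J|X^JX^j
J/II-3 aff I-1×I-2: X^jY
J/III-1 un II-2×II-1: X^JY
⇒ J over [I-1,I-2,II-1,II-2,II-3,III-1]: 2 consistent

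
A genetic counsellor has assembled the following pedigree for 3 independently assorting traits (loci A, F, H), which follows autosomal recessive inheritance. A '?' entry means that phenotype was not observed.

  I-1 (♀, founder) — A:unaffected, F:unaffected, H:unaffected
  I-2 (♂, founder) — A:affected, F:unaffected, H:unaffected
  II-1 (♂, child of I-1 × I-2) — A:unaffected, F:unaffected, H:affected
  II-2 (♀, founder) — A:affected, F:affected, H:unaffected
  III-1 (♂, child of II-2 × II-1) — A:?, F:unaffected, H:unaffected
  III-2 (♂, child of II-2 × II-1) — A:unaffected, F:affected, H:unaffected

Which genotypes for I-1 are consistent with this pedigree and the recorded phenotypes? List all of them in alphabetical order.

I-1 ∈ {AA FF Hh, AA Ff Hh, Aa FF Hh, Aa Ff Hh}

A/I-1 un ·: AA|Aa
A/I-2 aff ·: aa
A/II-1 un I-1×I-2: Aa
A/II-2 aff ·: aa
A/III-1 ? II-2×II-1: Aa|aa
A/III-2 un II-2×II-1: Aa
⇒ A over [I-1,I-2,II-1,II-2,III-1,III-2]: 4 consistent
F/I-1 un ·: FF|Ff
F/I-2 un ·: FF|Ff
F/II-1 un I-1×I-2: Ff
F/II-2 aff ·: ff
F/III-1 un II-2×II-1: Ff
F/III-2 aff II-2×II-1: ff
⇒ F over [I-1,I-2,II-1,II-2,III-1,III-2]: 3 consistent
H/I-1 un ·: Hh
H/I-2 un ·: Hh
H/II-1 aff I-1×I-2: hh
H/II-2 un ·: HH|Hh
H/III-1 un II-2×II-1: Hh
H/III-2 un II-2×II-1: Hh
⇒ H over [I-1,I-2,II-1,II-2,III-1,III-2]: 2 consistent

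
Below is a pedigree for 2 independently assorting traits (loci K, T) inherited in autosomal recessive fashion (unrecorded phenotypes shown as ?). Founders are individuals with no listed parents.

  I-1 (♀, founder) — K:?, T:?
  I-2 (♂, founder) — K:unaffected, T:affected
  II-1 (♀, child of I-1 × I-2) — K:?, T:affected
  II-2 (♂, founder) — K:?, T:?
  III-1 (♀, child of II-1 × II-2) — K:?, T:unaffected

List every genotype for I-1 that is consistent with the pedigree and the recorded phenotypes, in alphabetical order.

K/I-1 ? ·: KK|Kk|kk
K/I-2 un ·: KK|Kk
K/II-1 ? I-1×I-2: KK|Kk|kk
K/II-2 ? ·: KK|Kk|kk
K/III-1 ? II-1×II-2: KK|Kk|kk
⇒ K over [I-1,I-2,II-1,II-2,III-1]: 59 consistent
T/I-1 ? ·: Tt|tt
T/I-2 aff ·: tt
T/II-1 aff I-1×I-2: tt
T/II-2 ? ·: TT|Tt
T/III-1 un II-1×II-2: Tt
⇒ T over [I-1,I-2,II-1,II-2,III-1]: 4 consistent

I-1 ∈ {KK Tt, KK tt, Kk Tt, Kk tt, kk Tt, kk tt}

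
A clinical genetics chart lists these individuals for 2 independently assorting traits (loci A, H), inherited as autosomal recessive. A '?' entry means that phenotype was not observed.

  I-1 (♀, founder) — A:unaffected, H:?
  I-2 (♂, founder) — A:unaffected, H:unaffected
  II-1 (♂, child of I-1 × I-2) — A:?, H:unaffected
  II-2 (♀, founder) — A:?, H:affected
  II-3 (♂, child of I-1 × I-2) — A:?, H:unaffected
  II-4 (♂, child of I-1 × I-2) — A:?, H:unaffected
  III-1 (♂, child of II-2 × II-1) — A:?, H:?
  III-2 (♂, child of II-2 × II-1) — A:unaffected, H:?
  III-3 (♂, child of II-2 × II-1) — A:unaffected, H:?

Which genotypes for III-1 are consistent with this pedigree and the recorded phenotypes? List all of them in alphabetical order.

A/I-1 un ·: AA|Aa
A/I-2 un ·: AA|Aa
A/II-1 ? I-1×I-2: AA|Aa|aa
A/II-2 ? ·: AA|Aa|aa
A/II-3 ? I-1×I-2: AA|Aa|aa
A/II-4 ? I-1×I-2: AA|Aa|aa
A/III-1 ? II-2×II-1: AA|Aa|aa
A/III-2 un II-2×II-1: AA|Aa
A/III-3 un II-2×II-1: AA|Aa
⇒ A over [I-1,I-2,II-1,II-2,II-3,II-4,III-1,III-2,III-3]: 581 consistent
H/I-1 ? ·: HH|Hh|hh
H/I-2 un ·: HH|Hh
H/II-1 un I-1×I-2: HH|Hh
H/II-2 aff ·: hh
H/II-3 un I-1×I-2: HH|Hh
H/II-4 un I-1×I-2: HH|Hh
H/III-1 ? II-2×II-1: Hh|hh
H/III-2 ? II-2×II-1: Hh|hh
H/III-3 ? II-2×II-1: Hh|hh
⇒ H over [I-1,I-2,II-1,II-2,II-3,II-4,III-1,III-2,III-3]: 125 consistent

III-1 ∈ {AA Hh, AA hh, Aa Hh, Aa hh, aa Hh, aa hh}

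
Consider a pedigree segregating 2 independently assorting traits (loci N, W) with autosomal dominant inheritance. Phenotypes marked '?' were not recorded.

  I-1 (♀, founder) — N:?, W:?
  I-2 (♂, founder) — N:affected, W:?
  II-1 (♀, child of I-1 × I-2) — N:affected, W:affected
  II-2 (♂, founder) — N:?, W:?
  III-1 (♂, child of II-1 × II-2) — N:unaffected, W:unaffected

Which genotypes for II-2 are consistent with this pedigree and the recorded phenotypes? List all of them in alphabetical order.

II-2 ∈ {Nn Ww, Nn ww, nn Ww, nn ww}

N/I-1 ? ·: nn|Nn|NN
N/I-2 aff ·: Nn|NN
N/II-1 aff I-1×I-2: Nn
N/II-2 ? ·: nn|Nn
N/III-1 un II-1×II-2: nn
⇒ N over [I-1,I-2,II-1,II-2,III-1]: 10 consistent
W/I-1 ? ·: ww|Ww|WW
W/I-2 ? ·: ww|Ww|WW
W/II-1 aff I-1×I-2: Ww
W/II-2 ? ·: ww|Ww
W/III-1 un II-1×II-2: ww
⇒ W over [I-1,I-2,II-1,II-2,III-1]: 14 consistent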